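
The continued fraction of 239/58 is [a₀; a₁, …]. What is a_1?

239 = 4·58 + 7   →  a_0 = 4
58 = 8·7 + 2   →  a_1 = 8

8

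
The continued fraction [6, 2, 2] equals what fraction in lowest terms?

32/5

Fold from the inside: start with 2/1.
  2 + 1/2 = 5/2
  6 + 2/5 = 32/5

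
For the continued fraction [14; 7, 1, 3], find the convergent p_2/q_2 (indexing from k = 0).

113/8

Using pₖ = aₖpₖ₋₁ + pₖ₋₂, qₖ = aₖqₖ₋₁ + qₖ₋₂ (with p₋₁=1, p₋₂=0, q₋₁=0, q₋₂=1):
  k=0: a=14, p=14, q=1
  k=1: a=7, p=99, q=7
  k=2: a=1, p=113, q=8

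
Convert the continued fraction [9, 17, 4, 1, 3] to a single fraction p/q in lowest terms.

2962/327

Fold from the inside: start with 3/1.
  1 + 1/3 = 4/3
  4 + 3/4 = 19/4
  17 + 4/19 = 327/19
  9 + 19/327 = 2962/327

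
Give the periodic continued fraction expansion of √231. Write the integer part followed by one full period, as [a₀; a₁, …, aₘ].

a₀ = ⌊√231⌋ = 15.

[15; 5, 30]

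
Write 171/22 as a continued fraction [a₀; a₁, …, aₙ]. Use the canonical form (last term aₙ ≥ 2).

171 = 7×22 + 17
22 = 1×17 + 5
17 = 3×5 + 2
5 = 2×2 + 1
2 = 2×1 + 0  (stop)
So 171/22 = [7; 1, 3, 2, 2].

[7; 1, 3, 2, 2]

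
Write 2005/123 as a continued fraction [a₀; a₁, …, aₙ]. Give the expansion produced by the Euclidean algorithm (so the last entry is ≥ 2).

2005 = 16·123 + 37
123 = 3·37 + 12
37 = 3·12 + 1
12 = 12·1 + 0  (stop)
So 2005/123 = [16; 3, 3, 12].

[16; 3, 3, 12]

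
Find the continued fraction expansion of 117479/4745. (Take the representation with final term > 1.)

117479 = 24*4745 + 3599
4745 = 1*3599 + 1146
3599 = 3*1146 + 161
1146 = 7*161 + 19
161 = 8*19 + 9
19 = 2*9 + 1
9 = 9*1 + 0  (stop)
So 117479/4745 = [24; 1, 3, 7, 8, 2, 9].

[24; 1, 3, 7, 8, 2, 9]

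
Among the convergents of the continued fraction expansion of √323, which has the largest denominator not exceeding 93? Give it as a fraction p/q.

√323 = [17; 1, 34, …] (period length 2).
Convergents:
  p_0/q_0 = 17/1
  p_1/q_1 = 18/1
  p_2/q_2 = 629/35
  p_3/q_3 = 647/36
  p_4/q_4 = 22627/1259
q_3 = 36 ≤ 93 < 1259 = q_4, so the answer is 647/36.

647/36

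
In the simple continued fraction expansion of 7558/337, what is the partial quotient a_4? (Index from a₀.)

15

7558 = 22·337 + 144   →  a_0 = 22
337 = 2·144 + 49   →  a_1 = 2
144 = 2·49 + 46   →  a_2 = 2
49 = 1·46 + 3   →  a_3 = 1
46 = 15·3 + 1   →  a_4 = 15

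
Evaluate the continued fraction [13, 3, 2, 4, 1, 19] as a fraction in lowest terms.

10007/753

Using pₖ = aₖpₖ₋₁ + pₖ₋₂ and qₖ = aₖqₖ₋₁ + qₖ₋₂:
  k=0: a=13, p=13, q=1
  k=1: a=3, p=40, q=3
  k=2: a=2, p=93, q=7
  k=3: a=4, p=412, q=31
  k=4: a=1, p=505, q=38
  k=5: a=19, p=10007, q=753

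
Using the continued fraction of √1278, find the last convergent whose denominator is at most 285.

√1278 = [35; 1, 2, 1, 70, …] (period length 4).
Convergents:
  p_0/q_0 = 35/1
  p_1/q_1 = 36/1
  p_2/q_2 = 107/3
  p_3/q_3 = 143/4
  p_4/q_4 = 10117/283
  p_5/q_5 = 10260/287
q_4 = 283 ≤ 285 < 287 = q_5, so the answer is 10117/283.

10117/283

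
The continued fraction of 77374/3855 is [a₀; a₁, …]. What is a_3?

77374 = 20·3855 + 274   →  a_0 = 20
3855 = 14·274 + 19   →  a_1 = 14
274 = 14·19 + 8   →  a_2 = 14
19 = 2·8 + 3   →  a_3 = 2

2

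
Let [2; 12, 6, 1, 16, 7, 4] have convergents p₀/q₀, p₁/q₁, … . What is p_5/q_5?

Using pₖ = aₖpₖ₋₁ + pₖ₋₂, qₖ = aₖqₖ₋₁ + qₖ₋₂ (with p₋₁=1, p₋₂=0, q₋₁=0, q₋₂=1):
  k=0: a=2, p=2, q=1
  k=1: a=12, p=25, q=12
  k=2: a=6, p=152, q=73
  k=3: a=1, p=177, q=85
  k=4: a=16, p=2984, q=1433
  k=5: a=7, p=21065, q=10116

21065/10116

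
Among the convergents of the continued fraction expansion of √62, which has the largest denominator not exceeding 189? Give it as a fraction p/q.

1000/127

√62 = [7; 1, 6, 1, 14, …] (period length 4).
Convergents:
  p_0/q_0 = 7/1
  p_1/q_1 = 8/1
  p_2/q_2 = 55/7
  p_3/q_3 = 63/8
  p_4/q_4 = 937/119
  p_5/q_5 = 1000/127
  p_6/q_6 = 6937/881
q_5 = 127 ≤ 189 < 881 = q_6, so the answer is 1000/127.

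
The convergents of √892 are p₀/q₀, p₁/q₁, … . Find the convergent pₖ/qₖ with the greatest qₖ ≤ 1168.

√892 = [29; 1, 6, 2, 14, 2, 6, 1, 58, …] (period length 8).
Convergents:
  p_0/q_0 = 29/1
  p_1/q_1 = 30/1
  p_2/q_2 = 209/7
  p_3/q_3 = 448/15
  p_4/q_4 = 6481/217
  p_5/q_5 = 13410/449
  p_6/q_6 = 86941/2911
q_5 = 449 ≤ 1168 < 2911 = q_6, so the answer is 13410/449.

13410/449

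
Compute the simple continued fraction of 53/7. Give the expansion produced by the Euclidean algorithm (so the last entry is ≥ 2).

53 = 7*7 + 4
7 = 1*4 + 3
4 = 1*3 + 1
3 = 3*1 + 0  (stop)
So 53/7 = [7; 1, 1, 3].

[7; 1, 1, 3]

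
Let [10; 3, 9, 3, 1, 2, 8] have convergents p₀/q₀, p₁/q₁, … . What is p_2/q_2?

Using pₖ = aₖpₖ₋₁ + pₖ₋₂, qₖ = aₖqₖ₋₁ + qₖ₋₂ (with p₋₁=1, p₋₂=0, q₋₁=0, q₋₂=1):
  k=0: a=10, p=10, q=1
  k=1: a=3, p=31, q=3
  k=2: a=9, p=289, q=28

289/28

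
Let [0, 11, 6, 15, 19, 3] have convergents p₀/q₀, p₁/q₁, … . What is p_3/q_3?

91/1016

Using pₖ = aₖpₖ₋₁ + pₖ₋₂, qₖ = aₖqₖ₋₁ + qₖ₋₂ (with p₋₁=1, p₋₂=0, q₋₁=0, q₋₂=1):
  k=0: a=0, p=0, q=1
  k=1: a=11, p=1, q=11
  k=2: a=6, p=6, q=67
  k=3: a=15, p=91, q=1016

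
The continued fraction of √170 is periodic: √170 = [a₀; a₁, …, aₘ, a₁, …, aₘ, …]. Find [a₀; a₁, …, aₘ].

a₀ = ⌊√170⌋ = 13.

[13; 26]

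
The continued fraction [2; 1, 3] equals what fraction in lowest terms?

11/4

Using pₖ = aₖpₖ₋₁ + pₖ₋₂ and qₖ = aₖqₖ₋₁ + qₖ₋₂:
  k=0: a=2, p=2, q=1
  k=1: a=1, p=3, q=1
  k=2: a=3, p=11, q=4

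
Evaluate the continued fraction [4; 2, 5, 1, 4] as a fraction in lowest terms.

Using pₖ = aₖpₖ₋₁ + pₖ₋₂ and qₖ = aₖqₖ₋₁ + qₖ₋₂:
  k=0: a=4, p=4, q=1
  k=1: a=2, p=9, q=2
  k=2: a=5, p=49, q=11
  k=3: a=1, p=58, q=13
  k=4: a=4, p=281, q=63

281/63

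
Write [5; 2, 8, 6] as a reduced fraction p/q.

Fold from the inside: start with 6/1.
  8 + 1/6 = 49/6
  2 + 6/49 = 104/49
  5 + 49/104 = 569/104

569/104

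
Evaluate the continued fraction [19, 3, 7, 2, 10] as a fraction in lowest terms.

Using pₖ = aₖpₖ₋₁ + pₖ₋₂ and qₖ = aₖqₖ₋₁ + qₖ₋₂:
  k=0: a=19, p=19, q=1
  k=1: a=3, p=58, q=3
  k=2: a=7, p=425, q=22
  k=3: a=2, p=908, q=47
  k=4: a=10, p=9505, q=492

9505/492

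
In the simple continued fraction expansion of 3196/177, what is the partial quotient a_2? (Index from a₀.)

3196 = 18·177 + 10   →  a_0 = 18
177 = 17·10 + 7   →  a_1 = 17
10 = 1·7 + 3   →  a_2 = 1

1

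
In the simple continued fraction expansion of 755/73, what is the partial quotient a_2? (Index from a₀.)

1

755 = 10·73 + 25   →  a_0 = 10
73 = 2·25 + 23   →  a_1 = 2
25 = 1·23 + 2   →  a_2 = 1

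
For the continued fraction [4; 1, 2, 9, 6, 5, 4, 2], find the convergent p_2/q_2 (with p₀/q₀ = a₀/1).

14/3

Using pₖ = aₖpₖ₋₁ + pₖ₋₂, qₖ = aₖqₖ₋₁ + qₖ₋₂ (with p₋₁=1, p₋₂=0, q₋₁=0, q₋₂=1):
  k=0: a=4, p=4, q=1
  k=1: a=1, p=5, q=1
  k=2: a=2, p=14, q=3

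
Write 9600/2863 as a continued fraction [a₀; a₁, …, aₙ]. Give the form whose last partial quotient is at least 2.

[3; 2, 1, 4, 1, 17, 1, 8]

9600 = 3·2863 + 1011
2863 = 2·1011 + 841
1011 = 1·841 + 170
841 = 4·170 + 161
170 = 1·161 + 9
161 = 17·9 + 8
9 = 1·8 + 1
8 = 8·1 + 0  (stop)
So 9600/2863 = [3; 2, 1, 4, 1, 17, 1, 8].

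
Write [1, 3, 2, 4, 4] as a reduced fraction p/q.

169/131

Using pₖ = aₖpₖ₋₁ + pₖ₋₂ and qₖ = aₖqₖ₋₁ + qₖ₋₂:
  k=0: a=1, p=1, q=1
  k=1: a=3, p=4, q=3
  k=2: a=2, p=9, q=7
  k=3: a=4, p=40, q=31
  k=4: a=4, p=169, q=131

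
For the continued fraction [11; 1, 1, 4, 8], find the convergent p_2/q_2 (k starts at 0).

23/2

Using pₖ = aₖpₖ₋₁ + pₖ₋₂, qₖ = aₖqₖ₋₁ + qₖ₋₂ (with p₋₁=1, p₋₂=0, q₋₁=0, q₋₂=1):
  k=0: a=11, p=11, q=1
  k=1: a=1, p=12, q=1
  k=2: a=1, p=23, q=2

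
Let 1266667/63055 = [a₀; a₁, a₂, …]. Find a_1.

1266667 = 20·63055 + 5567   →  a_0 = 20
63055 = 11·5567 + 1818   →  a_1 = 11

11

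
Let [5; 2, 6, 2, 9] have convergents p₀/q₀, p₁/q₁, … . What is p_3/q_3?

153/28

Using pₖ = aₖpₖ₋₁ + pₖ₋₂, qₖ = aₖqₖ₋₁ + qₖ₋₂ (with p₋₁=1, p₋₂=0, q₋₁=0, q₋₂=1):
  k=0: a=5, p=5, q=1
  k=1: a=2, p=11, q=2
  k=2: a=6, p=71, q=13
  k=3: a=2, p=153, q=28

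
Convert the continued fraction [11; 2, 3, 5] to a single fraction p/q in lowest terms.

423/37

Fold from the inside: start with 5/1.
  3 + 1/5 = 16/5
  2 + 5/16 = 37/16
  11 + 16/37 = 423/37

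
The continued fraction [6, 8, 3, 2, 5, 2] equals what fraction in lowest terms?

Using pₖ = aₖpₖ₋₁ + pₖ₋₂ and qₖ = aₖqₖ₋₁ + qₖ₋₂:
  k=0: a=6, p=6, q=1
  k=1: a=8, p=49, q=8
  k=2: a=3, p=153, q=25
  k=3: a=2, p=355, q=58
  k=4: a=5, p=1928, q=315
  k=5: a=2, p=4211, q=688

4211/688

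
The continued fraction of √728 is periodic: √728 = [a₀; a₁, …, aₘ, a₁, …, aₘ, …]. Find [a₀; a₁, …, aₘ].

a₀ = ⌊√728⌋ = 26.

[26; 1, 52]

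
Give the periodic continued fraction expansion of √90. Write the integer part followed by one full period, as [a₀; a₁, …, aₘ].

[9; 2, 18]

a₀ = ⌊√90⌋ = 9.
With m₀=0, d₀=1 and mₖ₊₁ = dₖaₖ − mₖ, dₖ₊₁ = (n − mₖ₊₁²)/dₖ, aₖ₊₁ = ⌊(a₀+mₖ₊₁)/dₖ₊₁⌋:
  k=1: m=9, d=9, a=2
  k=2: m=9, d=1, a=18
d=1 and a=2a₀=18 at k=2, so the next step gives (m, d) = (9, 9) again — its k=1 value — and the period has length 2.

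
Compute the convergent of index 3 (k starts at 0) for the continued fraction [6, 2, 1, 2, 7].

51/8

Using pₖ = aₖpₖ₋₁ + pₖ₋₂, qₖ = aₖqₖ₋₁ + qₖ₋₂ (with p₋₁=1, p₋₂=0, q₋₁=0, q₋₂=1):
  k=0: a=6, p=6, q=1
  k=1: a=2, p=13, q=2
  k=2: a=1, p=19, q=3
  k=3: a=2, p=51, q=8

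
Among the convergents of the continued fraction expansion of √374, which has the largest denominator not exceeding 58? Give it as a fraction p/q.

1083/56

√374 = [19; 2, 1, 18, 1, 2, 38, …] (period length 6).
Convergents:
  p_0/q_0 = 19/1
  p_1/q_1 = 39/2
  p_2/q_2 = 58/3
  p_3/q_3 = 1083/56
  p_4/q_4 = 1141/59
q_3 = 56 ≤ 58 < 59 = q_4, so the answer is 1083/56.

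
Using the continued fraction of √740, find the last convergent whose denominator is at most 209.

√740 = [27; 4, 1, 12, 1, 4, 54, …] (period length 6).
Convergents:
  p_0/q_0 = 27/1
  p_1/q_1 = 109/4
  p_2/q_2 = 136/5
  p_3/q_3 = 1741/64
  p_4/q_4 = 1877/69
  p_5/q_5 = 9249/340
q_4 = 69 ≤ 209 < 340 = q_5, so the answer is 1877/69.

1877/69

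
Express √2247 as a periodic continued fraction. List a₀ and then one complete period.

a₀ = ⌊√2247⌋ = 47.
With m₀=0, d₀=1 and mₖ₊₁ = dₖaₖ − mₖ, dₖ₊₁ = (n − mₖ₊₁²)/dₖ, aₖ₊₁ = ⌊(a₀+mₖ₊₁)/dₖ₊₁⌋:
  k=1: m=47, d=38, a=2
  k=2: m=29, d=37, a=2
  k=3: m=45, d=6, a=15
  k=4: m=45, d=37, a=2
  k=5: m=29, d=38, a=2
  k=6: m=47, d=1, a=94
d=1 and a=2a₀=94 at k=6, so the next step gives (m, d) = (47, 38) again — its k=1 value — and the period has length 6.

[47; 2, 2, 15, 2, 2, 94]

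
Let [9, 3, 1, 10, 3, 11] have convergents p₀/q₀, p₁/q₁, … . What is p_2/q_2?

37/4

Using pₖ = aₖpₖ₋₁ + pₖ₋₂, qₖ = aₖqₖ₋₁ + qₖ₋₂ (with p₋₁=1, p₋₂=0, q₋₁=0, q₋₂=1):
  k=0: a=9, p=9, q=1
  k=1: a=3, p=28, q=3
  k=2: a=1, p=37, q=4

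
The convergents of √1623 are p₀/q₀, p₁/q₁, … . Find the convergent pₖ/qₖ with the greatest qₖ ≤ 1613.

53017/1316

√1623 = [40; 3, 2, 26, 2, 3, 80, …] (period length 6).
Convergents:
  p_0/q_0 = 40/1
  p_1/q_1 = 121/3
  p_2/q_2 = 282/7
  p_3/q_3 = 7453/185
  p_4/q_4 = 15188/377
  p_5/q_5 = 53017/1316
  p_6/q_6 = 4256548/105657
q_5 = 1316 ≤ 1613 < 105657 = q_6, so the answer is 53017/1316.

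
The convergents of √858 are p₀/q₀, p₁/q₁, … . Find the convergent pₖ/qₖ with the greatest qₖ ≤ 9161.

√858 = [29; 3, 2, 3, 58, …] (period length 4).
Convergents:
  p_0/q_0 = 29/1
  p_1/q_1 = 88/3
  p_2/q_2 = 205/7
  p_3/q_3 = 703/24
  p_4/q_4 = 40979/1399
  p_5/q_5 = 123640/4221
  p_6/q_6 = 288259/9841
q_5 = 4221 ≤ 9161 < 9841 = q_6, so the answer is 123640/4221.

123640/4221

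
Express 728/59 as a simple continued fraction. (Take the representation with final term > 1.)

[12; 2, 1, 19]

728 = 12×59 + 20
59 = 2×20 + 19
20 = 1×19 + 1
19 = 19×1 + 0  (stop)
So 728/59 = [12; 2, 1, 19].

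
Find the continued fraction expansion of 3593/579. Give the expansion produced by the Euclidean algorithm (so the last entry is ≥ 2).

[6; 4, 1, 6, 2, 3, 2]

3593 = 6*579 + 119
579 = 4*119 + 103
119 = 1*103 + 16
103 = 6*16 + 7
16 = 2*7 + 2
7 = 3*2 + 1
2 = 2*1 + 0  (stop)
So 3593/579 = [6; 4, 1, 6, 2, 3, 2].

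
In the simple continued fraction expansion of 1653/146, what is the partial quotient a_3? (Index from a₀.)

2

1653 = 11·146 + 47   →  a_0 = 11
146 = 3·47 + 5   →  a_1 = 3
47 = 9·5 + 2   →  a_2 = 9
5 = 2·2 + 1   →  a_3 = 2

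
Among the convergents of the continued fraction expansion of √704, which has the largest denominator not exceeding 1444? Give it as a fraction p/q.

36987/1394

√704 = [26; 1, 1, 7, 13, 7, 1, 1, 52, …] (period length 8).
Convergents:
  p_0/q_0 = 26/1
  p_1/q_1 = 27/1
  p_2/q_2 = 53/2
  p_3/q_3 = 398/15
  p_4/q_4 = 5227/197
  p_5/q_5 = 36987/1394
  p_6/q_6 = 42214/1591
q_5 = 1394 ≤ 1444 < 1591 = q_6, so the answer is 36987/1394.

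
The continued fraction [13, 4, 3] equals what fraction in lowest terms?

172/13

Fold from the inside: start with 3/1.
  4 + 1/3 = 13/3
  13 + 3/13 = 172/13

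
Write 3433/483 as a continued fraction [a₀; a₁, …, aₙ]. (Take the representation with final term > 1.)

[7; 9, 3, 2, 7]

3433 = 7×483 + 52
483 = 9×52 + 15
52 = 3×15 + 7
15 = 2×7 + 1
7 = 7×1 + 0  (stop)
So 3433/483 = [7; 9, 3, 2, 7].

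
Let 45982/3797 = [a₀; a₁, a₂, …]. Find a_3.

45982 = 12·3797 + 418   →  a_0 = 12
3797 = 9·418 + 35   →  a_1 = 9
418 = 11·35 + 33   →  a_2 = 11
35 = 1·33 + 2   →  a_3 = 1

1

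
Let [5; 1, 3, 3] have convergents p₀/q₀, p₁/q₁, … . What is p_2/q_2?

Using pₖ = aₖpₖ₋₁ + pₖ₋₂, qₖ = aₖqₖ₋₁ + qₖ₋₂ (with p₋₁=1, p₋₂=0, q₋₁=0, q₋₂=1):
  k=0: a=5, p=5, q=1
  k=1: a=1, p=6, q=1
  k=2: a=3, p=23, q=4

23/4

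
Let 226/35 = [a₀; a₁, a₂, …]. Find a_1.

226 = 6·35 + 16   →  a_0 = 6
35 = 2·16 + 3   →  a_1 = 2

2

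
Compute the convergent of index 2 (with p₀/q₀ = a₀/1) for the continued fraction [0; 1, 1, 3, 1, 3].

1/2

Using pₖ = aₖpₖ₋₁ + pₖ₋₂, qₖ = aₖqₖ₋₁ + qₖ₋₂ (with p₋₁=1, p₋₂=0, q₋₁=0, q₋₂=1):
  k=0: a=0, p=0, q=1
  k=1: a=1, p=1, q=1
  k=2: a=1, p=1, q=2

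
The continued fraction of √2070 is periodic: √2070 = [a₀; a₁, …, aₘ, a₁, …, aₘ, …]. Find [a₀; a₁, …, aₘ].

[45; 2, 90]

a₀ = ⌊√2070⌋ = 45.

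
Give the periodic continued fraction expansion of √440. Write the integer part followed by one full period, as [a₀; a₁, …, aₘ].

[20; 1, 40]

a₀ = ⌊√440⌋ = 20.
With m₀=0, d₀=1 and mₖ₊₁ = dₖaₖ − mₖ, dₖ₊₁ = (n − mₖ₊₁²)/dₖ, aₖ₊₁ = ⌊(a₀+mₖ₊₁)/dₖ₊₁⌋:
  k=1: m=20, d=40, a=1
  k=2: m=20, d=1, a=40
d=1 and a=2a₀=40 at k=2, so the next step gives (m, d) = (20, 40) again — its k=1 value — and the period has length 2.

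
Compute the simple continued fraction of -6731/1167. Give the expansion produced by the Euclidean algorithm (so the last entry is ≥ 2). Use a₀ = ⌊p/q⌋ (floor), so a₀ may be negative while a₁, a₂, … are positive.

[-6; 4, 3, 3, 1, 3, 2, 2]

-6731 = -6×1167 + 271
1167 = 4×271 + 83
271 = 3×83 + 22
83 = 3×22 + 17
22 = 1×17 + 5
17 = 3×5 + 2
5 = 2×2 + 1
2 = 2×1 + 0  (stop)
So -6731/1167 = [-6; 4, 3, 3, 1, 3, 2, 2].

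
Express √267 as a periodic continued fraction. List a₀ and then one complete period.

[16; 2, 1, 15, 1, 2, 32]

a₀ = ⌊√267⌋ = 16.
With m₀=0, d₀=1 and mₖ₊₁ = dₖaₖ − mₖ, dₖ₊₁ = (n − mₖ₊₁²)/dₖ, aₖ₊₁ = ⌊(a₀+mₖ₊₁)/dₖ₊₁⌋:
  k=1: m=16, d=11, a=2
  k=2: m=6, d=21, a=1
  k=3: m=15, d=2, a=15
  k=4: m=15, d=21, a=1
  k=5: m=6, d=11, a=2
  k=6: m=16, d=1, a=32
d=1 and a=2a₀=32 at k=6, so the next step gives (m, d) = (16, 11) again — its k=1 value — and the period has length 6.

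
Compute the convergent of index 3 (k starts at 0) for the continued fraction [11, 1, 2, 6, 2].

Using pₖ = aₖpₖ₋₁ + pₖ₋₂, qₖ = aₖqₖ₋₁ + qₖ₋₂ (with p₋₁=1, p₋₂=0, q₋₁=0, q₋₂=1):
  k=0: a=11, p=11, q=1
  k=1: a=1, p=12, q=1
  k=2: a=2, p=35, q=3
  k=3: a=6, p=222, q=19

222/19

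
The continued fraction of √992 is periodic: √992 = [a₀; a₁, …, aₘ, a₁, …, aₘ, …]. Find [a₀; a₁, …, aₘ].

a₀ = ⌊√992⌋ = 31.
With m₀=0, d₀=1 and mₖ₊₁ = dₖaₖ − mₖ, dₖ₊₁ = (n − mₖ₊₁²)/dₖ, aₖ₊₁ = ⌊(a₀+mₖ₊₁)/dₖ₊₁⌋:
  k=1: m=31, d=31, a=2
  k=2: m=31, d=1, a=62
d=1 and a=2a₀=62 at k=2, so the next step gives (m, d) = (31, 31) again — its k=1 value — and the period has length 2.

[31; 2, 62]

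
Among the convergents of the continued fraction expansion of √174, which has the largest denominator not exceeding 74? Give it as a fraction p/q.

277/21

√174 = [13; 5, 4, 5, 26, …] (period length 4).
Convergents:
  p_0/q_0 = 13/1
  p_1/q_1 = 66/5
  p_2/q_2 = 277/21
  p_3/q_3 = 1451/110
q_2 = 21 ≤ 74 < 110 = q_3, so the answer is 277/21.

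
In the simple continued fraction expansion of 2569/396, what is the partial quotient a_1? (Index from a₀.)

2

2569 = 6·396 + 193   →  a_0 = 6
396 = 2·193 + 10   →  a_1 = 2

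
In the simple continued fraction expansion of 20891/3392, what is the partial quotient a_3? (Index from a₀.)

20891 = 6·3392 + 539   →  a_0 = 6
3392 = 6·539 + 158   →  a_1 = 6
539 = 3·158 + 65   →  a_2 = 3
158 = 2·65 + 28   →  a_3 = 2

2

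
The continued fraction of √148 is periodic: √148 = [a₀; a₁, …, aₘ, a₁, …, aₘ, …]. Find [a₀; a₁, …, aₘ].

[12; 6, 24]

a₀ = ⌊√148⌋ = 12.
With m₀=0, d₀=1 and mₖ₊₁ = dₖaₖ − mₖ, dₖ₊₁ = (n − mₖ₊₁²)/dₖ, aₖ₊₁ = ⌊(a₀+mₖ₊₁)/dₖ₊₁⌋:
  k=1: m=12, d=4, a=6
  k=2: m=12, d=1, a=24
d=1 and a=2a₀=24 at k=2, so the next step gives (m, d) = (12, 4) again — its k=1 value — and the period has length 2.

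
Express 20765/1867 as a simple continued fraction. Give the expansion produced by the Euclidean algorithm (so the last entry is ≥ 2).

[11; 8, 5, 3, 3, 4]

20765 = 11·1867 + 228
1867 = 8·228 + 43
228 = 5·43 + 13
43 = 3·13 + 4
13 = 3·4 + 1
4 = 4·1 + 0  (stop)
So 20765/1867 = [11; 8, 5, 3, 3, 4].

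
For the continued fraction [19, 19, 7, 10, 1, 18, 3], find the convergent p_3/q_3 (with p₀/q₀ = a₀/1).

25892/1359

Using pₖ = aₖpₖ₋₁ + pₖ₋₂, qₖ = aₖqₖ₋₁ + qₖ₋₂ (with p₋₁=1, p₋₂=0, q₋₁=0, q₋₂=1):
  k=0: a=19, p=19, q=1
  k=1: a=19, p=362, q=19
  k=2: a=7, p=2553, q=134
  k=3: a=10, p=25892, q=1359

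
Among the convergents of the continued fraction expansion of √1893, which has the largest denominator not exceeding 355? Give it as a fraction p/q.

5047/116

√1893 = [43; 1, 1, 28, 1, 1, 86, …] (period length 6).
Convergents:
  p_0/q_0 = 43/1
  p_1/q_1 = 44/1
  p_2/q_2 = 87/2
  p_3/q_3 = 2480/57
  p_4/q_4 = 2567/59
  p_5/q_5 = 5047/116
  p_6/q_6 = 436609/10035
q_5 = 116 ≤ 355 < 10035 = q_6, so the answer is 5047/116.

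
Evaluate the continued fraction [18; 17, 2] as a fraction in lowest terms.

632/35

Fold from the inside: start with 2/1.
  17 + 1/2 = 35/2
  18 + 2/35 = 632/35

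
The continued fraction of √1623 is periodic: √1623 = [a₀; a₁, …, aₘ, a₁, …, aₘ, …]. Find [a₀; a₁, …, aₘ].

[40; 3, 2, 26, 2, 3, 80]

a₀ = ⌊√1623⌋ = 40.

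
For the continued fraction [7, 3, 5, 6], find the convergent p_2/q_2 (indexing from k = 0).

Using pₖ = aₖpₖ₋₁ + pₖ₋₂, qₖ = aₖqₖ₋₁ + qₖ₋₂ (with p₋₁=1, p₋₂=0, q₋₁=0, q₋₂=1):
  k=0: a=7, p=7, q=1
  k=1: a=3, p=22, q=3
  k=2: a=5, p=117, q=16

117/16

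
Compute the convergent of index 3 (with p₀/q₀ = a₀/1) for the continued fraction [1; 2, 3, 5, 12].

53/37

Using pₖ = aₖpₖ₋₁ + pₖ₋₂, qₖ = aₖqₖ₋₁ + qₖ₋₂ (with p₋₁=1, p₋₂=0, q₋₁=0, q₋₂=1):
  k=0: a=1, p=1, q=1
  k=1: a=2, p=3, q=2
  k=2: a=3, p=10, q=7
  k=3: a=5, p=53, q=37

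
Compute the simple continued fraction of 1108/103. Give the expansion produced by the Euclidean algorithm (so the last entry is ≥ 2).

1108 = 10×103 + 78
103 = 1×78 + 25
78 = 3×25 + 3
25 = 8×3 + 1
3 = 3×1 + 0  (stop)
So 1108/103 = [10; 1, 3, 8, 3].

[10; 1, 3, 8, 3]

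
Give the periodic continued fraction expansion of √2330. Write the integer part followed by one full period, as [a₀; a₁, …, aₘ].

a₀ = ⌊√2330⌋ = 48.
With m₀=0, d₀=1 and mₖ₊₁ = dₖaₖ − mₖ, dₖ₊₁ = (n − mₖ₊₁²)/dₖ, aₖ₊₁ = ⌊(a₀+mₖ₊₁)/dₖ₊₁⌋:
  k=1: m=48, d=26, a=3
  k=2: m=30, d=55, a=1
  k=3: m=25, d=31, a=2
  k=4: m=37, d=31, a=2
  k=5: m=25, d=55, a=1
  k=6: m=30, d=26, a=3
  k=7: m=48, d=1, a=96
d=1 and a=2a₀=96 at k=7, so the next step gives (m, d) = (48, 26) again — its k=1 value — and the period has length 7.

[48; 3, 1, 2, 2, 1, 3, 96]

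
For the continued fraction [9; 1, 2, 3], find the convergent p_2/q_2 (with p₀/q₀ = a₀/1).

29/3

Using pₖ = aₖpₖ₋₁ + pₖ₋₂, qₖ = aₖqₖ₋₁ + qₖ₋₂ (with p₋₁=1, p₋₂=0, q₋₁=0, q₋₂=1):
  k=0: a=9, p=9, q=1
  k=1: a=1, p=10, q=1
  k=2: a=2, p=29, q=3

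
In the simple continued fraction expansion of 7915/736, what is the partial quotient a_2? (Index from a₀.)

3

7915 = 10·736 + 555   →  a_0 = 10
736 = 1·555 + 181   →  a_1 = 1
555 = 3·181 + 12   →  a_2 = 3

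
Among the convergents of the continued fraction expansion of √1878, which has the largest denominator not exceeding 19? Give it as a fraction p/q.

130/3

√1878 = [43; 2, 1, 42, 1, 2, 86, …] (period length 6).
Convergents:
  p_0/q_0 = 43/1
  p_1/q_1 = 87/2
  p_2/q_2 = 130/3
  p_3/q_3 = 5547/128
q_2 = 3 ≤ 19 < 128 = q_3, so the answer is 130/3.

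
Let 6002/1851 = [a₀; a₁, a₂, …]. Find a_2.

8

6002 = 3·1851 + 449   →  a_0 = 3
1851 = 4·449 + 55   →  a_1 = 4
449 = 8·55 + 9   →  a_2 = 8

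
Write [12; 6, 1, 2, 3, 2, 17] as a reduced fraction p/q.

32621/2685

Fold from the inside: start with 17/1.
  2 + 1/17 = 35/17
  3 + 17/35 = 122/35
  2 + 35/122 = 279/122
  1 + 122/279 = 401/279
  6 + 279/401 = 2685/401
  12 + 401/2685 = 32621/2685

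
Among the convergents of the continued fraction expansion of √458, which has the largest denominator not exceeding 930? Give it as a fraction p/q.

√458 = [21; 2, 2, 42, …] (period length 3).
Convergents:
  p_0/q_0 = 21/1
  p_1/q_1 = 43/2
  p_2/q_2 = 107/5
  p_3/q_3 = 4537/212
  p_4/q_4 = 9181/429
  p_5/q_5 = 22899/1070
q_4 = 429 ≤ 930 < 1070 = q_5, so the answer is 9181/429.

9181/429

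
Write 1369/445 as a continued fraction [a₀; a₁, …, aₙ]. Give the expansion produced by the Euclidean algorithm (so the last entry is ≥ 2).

1369 = 3·445 + 34
445 = 13·34 + 3
34 = 11·3 + 1
3 = 3·1 + 0  (stop)
So 1369/445 = [3; 13, 11, 3].

[3; 13, 11, 3]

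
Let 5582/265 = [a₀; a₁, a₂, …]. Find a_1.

5582 = 21·265 + 17   →  a_0 = 21
265 = 15·17 + 10   →  a_1 = 15

15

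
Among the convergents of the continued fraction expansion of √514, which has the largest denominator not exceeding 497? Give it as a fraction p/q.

4625/204

√514 = [22; 1, 2, 22, 2, 1, 44, …] (period length 6).
Convergents:
  p_0/q_0 = 22/1
  p_1/q_1 = 23/1
  p_2/q_2 = 68/3
  p_3/q_3 = 1519/67
  p_4/q_4 = 3106/137
  p_5/q_5 = 4625/204
  p_6/q_6 = 206606/9113
q_5 = 204 ≤ 497 < 9113 = q_6, so the answer is 4625/204.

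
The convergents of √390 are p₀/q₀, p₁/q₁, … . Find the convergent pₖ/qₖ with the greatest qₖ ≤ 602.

√390 = [19; 1, 2, 1, 38, …] (period length 4).
Convergents:
  p_0/q_0 = 19/1
  p_1/q_1 = 20/1
  p_2/q_2 = 59/3
  p_3/q_3 = 79/4
  p_4/q_4 = 3061/155
  p_5/q_5 = 3140/159
  p_6/q_6 = 9341/473
  p_7/q_7 = 12481/632
q_6 = 473 ≤ 602 < 632 = q_7, so the answer is 9341/473.

9341/473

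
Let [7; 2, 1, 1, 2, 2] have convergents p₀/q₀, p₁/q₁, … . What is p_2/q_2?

Using pₖ = aₖpₖ₋₁ + pₖ₋₂, qₖ = aₖqₖ₋₁ + qₖ₋₂ (with p₋₁=1, p₋₂=0, q₋₁=0, q₋₂=1):
  k=0: a=7, p=7, q=1
  k=1: a=2, p=15, q=2
  k=2: a=1, p=22, q=3

22/3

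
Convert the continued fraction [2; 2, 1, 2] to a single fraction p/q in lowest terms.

19/8

Using pₖ = aₖpₖ₋₁ + pₖ₋₂ and qₖ = aₖqₖ₋₁ + qₖ₋₂:
  k=0: a=2, p=2, q=1
  k=1: a=2, p=5, q=2
  k=2: a=1, p=7, q=3
  k=3: a=2, p=19, q=8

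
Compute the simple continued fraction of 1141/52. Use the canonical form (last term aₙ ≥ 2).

1141 = 21×52 + 49
52 = 1×49 + 3
49 = 16×3 + 1
3 = 3×1 + 0  (stop)
So 1141/52 = [21; 1, 16, 3].

[21; 1, 16, 3]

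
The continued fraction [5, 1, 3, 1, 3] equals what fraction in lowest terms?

Using pₖ = aₖpₖ₋₁ + pₖ₋₂ and qₖ = aₖqₖ₋₁ + qₖ₋₂:
  k=0: a=5, p=5, q=1
  k=1: a=1, p=6, q=1
  k=2: a=3, p=23, q=4
  k=3: a=1, p=29, q=5
  k=4: a=3, p=110, q=19

110/19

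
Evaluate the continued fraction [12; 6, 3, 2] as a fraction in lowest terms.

Using pₖ = aₖpₖ₋₁ + pₖ₋₂ and qₖ = aₖqₖ₋₁ + qₖ₋₂:
  k=0: a=12, p=12, q=1
  k=1: a=6, p=73, q=6
  k=2: a=3, p=231, q=19
  k=3: a=2, p=535, q=44

535/44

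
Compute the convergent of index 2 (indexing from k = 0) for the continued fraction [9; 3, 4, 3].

121/13

Using pₖ = aₖpₖ₋₁ + pₖ₋₂, qₖ = aₖqₖ₋₁ + qₖ₋₂ (with p₋₁=1, p₋₂=0, q₋₁=0, q₋₂=1):
  k=0: a=9, p=9, q=1
  k=1: a=3, p=28, q=3
  k=2: a=4, p=121, q=13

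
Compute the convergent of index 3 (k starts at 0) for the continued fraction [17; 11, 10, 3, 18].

Using pₖ = aₖpₖ₋₁ + pₖ₋₂, qₖ = aₖqₖ₋₁ + qₖ₋₂ (with p₋₁=1, p₋₂=0, q₋₁=0, q₋₂=1):
  k=0: a=17, p=17, q=1
  k=1: a=11, p=188, q=11
  k=2: a=10, p=1897, q=111
  k=3: a=3, p=5879, q=344

5879/344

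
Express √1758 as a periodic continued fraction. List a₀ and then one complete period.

[41; 1, 12, 1, 82]

a₀ = ⌊√1758⌋ = 41.
With m₀=0, d₀=1 and mₖ₊₁ = dₖaₖ − mₖ, dₖ₊₁ = (n − mₖ₊₁²)/dₖ, aₖ₊₁ = ⌊(a₀+mₖ₊₁)/dₖ₊₁⌋:
  k=1: m=41, d=77, a=1
  k=2: m=36, d=6, a=12
  k=3: m=36, d=77, a=1
  k=4: m=41, d=1, a=82
d=1 and a=2a₀=82 at k=4, so the next step gives (m, d) = (41, 77) again — its k=1 value — and the period has length 4.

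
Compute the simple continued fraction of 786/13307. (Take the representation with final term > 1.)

786 = 0×13307 + 786
13307 = 16×786 + 731
786 = 1×731 + 55
731 = 13×55 + 16
55 = 3×16 + 7
16 = 2×7 + 2
7 = 3×2 + 1
2 = 2×1 + 0  (stop)
So 786/13307 = [0; 16, 1, 13, 3, 2, 3, 2].

[0; 16, 1, 13, 3, 2, 3, 2]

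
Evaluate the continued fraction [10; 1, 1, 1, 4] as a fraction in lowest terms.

Using pₖ = aₖpₖ₋₁ + pₖ₋₂ and qₖ = aₖqₖ₋₁ + qₖ₋₂:
  k=0: a=10, p=10, q=1
  k=1: a=1, p=11, q=1
  k=2: a=1, p=21, q=2
  k=3: a=1, p=32, q=3
  k=4: a=4, p=149, q=14

149/14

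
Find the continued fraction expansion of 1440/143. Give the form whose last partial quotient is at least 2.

1440 = 10*143 + 10
143 = 14*10 + 3
10 = 3*3 + 1
3 = 3*1 + 0  (stop)
So 1440/143 = [10; 14, 3, 3].

[10; 14, 3, 3]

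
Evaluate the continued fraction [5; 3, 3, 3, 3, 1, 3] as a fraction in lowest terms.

Using pₖ = aₖpₖ₋₁ + pₖ₋₂ and qₖ = aₖqₖ₋₁ + qₖ₋₂:
  k=0: a=5, p=5, q=1
  k=1: a=3, p=16, q=3
  k=2: a=3, p=53, q=10
  k=3: a=3, p=175, q=33
  k=4: a=3, p=578, q=109
  k=5: a=1, p=753, q=142
  k=6: a=3, p=2837, q=535

2837/535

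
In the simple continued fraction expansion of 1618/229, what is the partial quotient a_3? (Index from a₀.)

1

1618 = 7·229 + 15   →  a_0 = 7
229 = 15·15 + 4   →  a_1 = 15
15 = 3·4 + 3   →  a_2 = 3
4 = 1·3 + 1   →  a_3 = 1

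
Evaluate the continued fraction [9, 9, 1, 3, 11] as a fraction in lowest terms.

3996/439

Fold from the inside: start with 11/1.
  3 + 1/11 = 34/11
  1 + 11/34 = 45/34
  9 + 34/45 = 439/45
  9 + 45/439 = 3996/439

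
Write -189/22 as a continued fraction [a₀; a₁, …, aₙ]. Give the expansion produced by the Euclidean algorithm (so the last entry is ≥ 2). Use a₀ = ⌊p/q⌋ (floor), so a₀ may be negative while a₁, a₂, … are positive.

[-9; 2, 2, 4]

-189 = -9×22 + 9
22 = 2×9 + 4
9 = 2×4 + 1
4 = 4×1 + 0  (stop)
So -189/22 = [-9; 2, 2, 4].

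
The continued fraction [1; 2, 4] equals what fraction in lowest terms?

Using pₖ = aₖpₖ₋₁ + pₖ₋₂ and qₖ = aₖqₖ₋₁ + qₖ₋₂:
  k=0: a=1, p=1, q=1
  k=1: a=2, p=3, q=2
  k=2: a=4, p=13, q=9

13/9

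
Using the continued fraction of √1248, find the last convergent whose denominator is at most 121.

1837/52

√1248 = [35; 3, 17, 3, 70, …] (period length 4).
Convergents:
  p_0/q_0 = 35/1
  p_1/q_1 = 106/3
  p_2/q_2 = 1837/52
  p_3/q_3 = 5617/159
q_2 = 52 ≤ 121 < 159 = q_3, so the answer is 1837/52.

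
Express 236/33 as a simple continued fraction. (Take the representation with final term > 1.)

236 = 7×33 + 5
33 = 6×5 + 3
5 = 1×3 + 2
3 = 1×2 + 1
2 = 2×1 + 0  (stop)
So 236/33 = [7; 6, 1, 1, 2].

[7; 6, 1, 1, 2]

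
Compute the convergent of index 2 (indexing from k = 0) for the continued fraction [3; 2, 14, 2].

Using pₖ = aₖpₖ₋₁ + pₖ₋₂, qₖ = aₖqₖ₋₁ + qₖ₋₂ (with p₋₁=1, p₋₂=0, q₋₁=0, q₋₂=1):
  k=0: a=3, p=3, q=1
  k=1: a=2, p=7, q=2
  k=2: a=14, p=101, q=29

101/29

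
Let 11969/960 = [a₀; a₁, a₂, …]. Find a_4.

7

11969 = 12·960 + 449   →  a_0 = 12
960 = 2·449 + 62   →  a_1 = 2
449 = 7·62 + 15   →  a_2 = 7
62 = 4·15 + 2   →  a_3 = 4
15 = 7·2 + 1   →  a_4 = 7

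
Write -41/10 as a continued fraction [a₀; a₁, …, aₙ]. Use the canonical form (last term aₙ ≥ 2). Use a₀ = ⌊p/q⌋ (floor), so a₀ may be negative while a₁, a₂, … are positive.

[-5; 1, 9]

-41 = -5·10 + 9
10 = 1·9 + 1
9 = 9·1 + 0  (stop)
So -41/10 = [-5; 1, 9].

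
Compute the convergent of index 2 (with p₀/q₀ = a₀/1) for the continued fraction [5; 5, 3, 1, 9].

Using pₖ = aₖpₖ₋₁ + pₖ₋₂, qₖ = aₖqₖ₋₁ + qₖ₋₂ (with p₋₁=1, p₋₂=0, q₋₁=0, q₋₂=1):
  k=0: a=5, p=5, q=1
  k=1: a=5, p=26, q=5
  k=2: a=3, p=83, q=16

83/16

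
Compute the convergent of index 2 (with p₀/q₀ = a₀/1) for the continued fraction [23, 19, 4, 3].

1775/77

Using pₖ = aₖpₖ₋₁ + pₖ₋₂, qₖ = aₖqₖ₋₁ + qₖ₋₂ (with p₋₁=1, p₋₂=0, q₋₁=0, q₋₂=1):
  k=0: a=23, p=23, q=1
  k=1: a=19, p=438, q=19
  k=2: a=4, p=1775, q=77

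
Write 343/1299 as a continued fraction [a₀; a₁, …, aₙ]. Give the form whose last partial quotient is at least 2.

343 = 0×1299 + 343
1299 = 3×343 + 270
343 = 1×270 + 73
270 = 3×73 + 51
73 = 1×51 + 22
51 = 2×22 + 7
22 = 3×7 + 1
7 = 7×1 + 0  (stop)
So 343/1299 = [0; 3, 1, 3, 1, 2, 3, 7].

[0; 3, 1, 3, 1, 2, 3, 7]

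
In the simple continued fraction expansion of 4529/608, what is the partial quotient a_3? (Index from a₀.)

2

4529 = 7·608 + 273   →  a_0 = 7
608 = 2·273 + 62   →  a_1 = 2
273 = 4·62 + 25   →  a_2 = 4
62 = 2·25 + 12   →  a_3 = 2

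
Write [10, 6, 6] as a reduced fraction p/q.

Fold from the inside: start with 6/1.
  6 + 1/6 = 37/6
  10 + 6/37 = 376/37

376/37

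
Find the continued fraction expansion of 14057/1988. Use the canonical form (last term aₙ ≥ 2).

14057 = 7*1988 + 141
1988 = 14*141 + 14
141 = 10*14 + 1
14 = 14*1 + 0  (stop)
So 14057/1988 = [7; 14, 10, 14].

[7; 14, 10, 14]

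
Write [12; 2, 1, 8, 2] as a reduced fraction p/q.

Fold from the inside: start with 2/1.
  8 + 1/2 = 17/2
  1 + 2/17 = 19/17
  2 + 17/19 = 55/19
  12 + 19/55 = 679/55

679/55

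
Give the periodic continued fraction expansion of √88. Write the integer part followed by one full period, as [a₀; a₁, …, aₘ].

[9; 2, 1, 1, 1, 2, 18]

a₀ = ⌊√88⌋ = 9.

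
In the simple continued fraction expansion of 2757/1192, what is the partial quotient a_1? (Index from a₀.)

2757 = 2·1192 + 373   →  a_0 = 2
1192 = 3·373 + 73   →  a_1 = 3

3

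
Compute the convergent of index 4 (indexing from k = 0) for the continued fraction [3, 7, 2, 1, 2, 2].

185/59

Using pₖ = aₖpₖ₋₁ + pₖ₋₂, qₖ = aₖqₖ₋₁ + qₖ₋₂ (with p₋₁=1, p₋₂=0, q₋₁=0, q₋₂=1):
  k=0: a=3, p=3, q=1
  k=1: a=7, p=22, q=7
  k=2: a=2, p=47, q=15
  k=3: a=1, p=69, q=22
  k=4: a=2, p=185, q=59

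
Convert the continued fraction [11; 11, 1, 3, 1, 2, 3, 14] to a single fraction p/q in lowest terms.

Using pₖ = aₖpₖ₋₁ + pₖ₋₂ and qₖ = aₖqₖ₋₁ + qₖ₋₂:
  k=0: a=11, p=11, q=1
  k=1: a=11, p=122, q=11
  k=2: a=1, p=133, q=12
  k=3: a=3, p=521, q=47
  k=4: a=1, p=654, q=59
  k=5: a=2, p=1829, q=165
  k=6: a=3, p=6141, q=554
  k=7: a=14, p=87803, q=7921

87803/7921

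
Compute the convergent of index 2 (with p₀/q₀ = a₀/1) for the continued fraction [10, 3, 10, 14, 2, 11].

Using pₖ = aₖpₖ₋₁ + pₖ₋₂, qₖ = aₖqₖ₋₁ + qₖ₋₂ (with p₋₁=1, p₋₂=0, q₋₁=0, q₋₂=1):
  k=0: a=10, p=10, q=1
  k=1: a=3, p=31, q=3
  k=2: a=10, p=320, q=31

320/31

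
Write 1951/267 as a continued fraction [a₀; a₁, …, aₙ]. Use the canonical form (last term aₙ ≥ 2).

1951 = 7*267 + 82
267 = 3*82 + 21
82 = 3*21 + 19
21 = 1*19 + 2
19 = 9*2 + 1
2 = 2*1 + 0  (stop)
So 1951/267 = [7; 3, 3, 1, 9, 2].

[7; 3, 3, 1, 9, 2]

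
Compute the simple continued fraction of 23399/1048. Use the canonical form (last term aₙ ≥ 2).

[22; 3, 18, 19]

23399 = 22×1048 + 343
1048 = 3×343 + 19
343 = 18×19 + 1
19 = 19×1 + 0  (stop)
So 23399/1048 = [22; 3, 18, 19].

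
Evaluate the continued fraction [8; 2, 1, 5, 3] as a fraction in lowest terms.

Fold from the inside: start with 3/1.
  5 + 1/3 = 16/3
  1 + 3/16 = 19/16
  2 + 16/19 = 54/19
  8 + 19/54 = 451/54

451/54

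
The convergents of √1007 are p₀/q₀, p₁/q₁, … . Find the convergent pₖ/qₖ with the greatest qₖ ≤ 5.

127/4

√1007 = [31; 1, 2, 1, 2, 1, 62, …] (period length 6).
Convergents:
  p_0/q_0 = 31/1
  p_1/q_1 = 32/1
  p_2/q_2 = 95/3
  p_3/q_3 = 127/4
  p_4/q_4 = 349/11
q_3 = 4 ≤ 5 < 11 = q_4, so the answer is 127/4.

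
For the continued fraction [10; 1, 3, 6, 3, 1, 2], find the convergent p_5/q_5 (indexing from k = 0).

Using pₖ = aₖpₖ₋₁ + pₖ₋₂, qₖ = aₖqₖ₋₁ + qₖ₋₂ (with p₋₁=1, p₋₂=0, q₋₁=0, q₋₂=1):
  k=0: a=10, p=10, q=1
  k=1: a=1, p=11, q=1
  k=2: a=3, p=43, q=4
  k=3: a=6, p=269, q=25
  k=4: a=3, p=850, q=79
  k=5: a=1, p=1119, q=104

1119/104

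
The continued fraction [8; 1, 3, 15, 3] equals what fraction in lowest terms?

Fold from the inside: start with 3/1.
  15 + 1/3 = 46/3
  3 + 3/46 = 141/46
  1 + 46/141 = 187/141
  8 + 141/187 = 1637/187

1637/187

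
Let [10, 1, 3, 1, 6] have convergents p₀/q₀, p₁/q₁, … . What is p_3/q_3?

54/5

Using pₖ = aₖpₖ₋₁ + pₖ₋₂, qₖ = aₖqₖ₋₁ + qₖ₋₂ (with p₋₁=1, p₋₂=0, q₋₁=0, q₋₂=1):
  k=0: a=10, p=10, q=1
  k=1: a=1, p=11, q=1
  k=2: a=3, p=43, q=4
  k=3: a=1, p=54, q=5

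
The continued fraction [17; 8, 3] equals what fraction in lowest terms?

428/25

Using pₖ = aₖpₖ₋₁ + pₖ₋₂ and qₖ = aₖqₖ₋₁ + qₖ₋₂:
  k=0: a=17, p=17, q=1
  k=1: a=8, p=137, q=8
  k=2: a=3, p=428, q=25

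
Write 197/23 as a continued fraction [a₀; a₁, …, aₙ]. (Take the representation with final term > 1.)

[8; 1, 1, 3, 3]

197 = 8*23 + 13
23 = 1*13 + 10
13 = 1*10 + 3
10 = 3*3 + 1
3 = 3*1 + 0  (stop)
So 197/23 = [8; 1, 1, 3, 3].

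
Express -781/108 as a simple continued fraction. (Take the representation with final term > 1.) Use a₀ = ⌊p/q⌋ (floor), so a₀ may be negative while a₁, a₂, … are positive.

[-8; 1, 3, 3, 8]

-781 = -8×108 + 83
108 = 1×83 + 25
83 = 3×25 + 8
25 = 3×8 + 1
8 = 8×1 + 0  (stop)
So -781/108 = [-8; 1, 3, 3, 8].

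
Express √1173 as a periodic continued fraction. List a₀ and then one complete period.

a₀ = ⌊√1173⌋ = 34.
With m₀=0, d₀=1 and mₖ₊₁ = dₖaₖ − mₖ, dₖ₊₁ = (n − mₖ₊₁²)/dₖ, aₖ₊₁ = ⌊(a₀+mₖ₊₁)/dₖ₊₁⌋:
  k=1: m=34, d=17, a=4
  k=2: m=34, d=1, a=68
d=1 and a=2a₀=68 at k=2, so the next step gives (m, d) = (34, 17) again — its k=1 value — and the period has length 2.

[34; 4, 68]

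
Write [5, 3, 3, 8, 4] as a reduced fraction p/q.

Using pₖ = aₖpₖ₋₁ + pₖ₋₂ and qₖ = aₖqₖ₋₁ + qₖ₋₂:
  k=0: a=5, p=5, q=1
  k=1: a=3, p=16, q=3
  k=2: a=3, p=53, q=10
  k=3: a=8, p=440, q=83
  k=4: a=4, p=1813, q=342

1813/342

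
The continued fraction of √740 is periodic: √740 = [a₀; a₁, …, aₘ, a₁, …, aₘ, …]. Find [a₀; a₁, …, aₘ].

a₀ = ⌊√740⌋ = 27.
With m₀=0, d₀=1 and mₖ₊₁ = dₖaₖ − mₖ, dₖ₊₁ = (n − mₖ₊₁²)/dₖ, aₖ₊₁ = ⌊(a₀+mₖ₊₁)/dₖ₊₁⌋:
  k=1: m=27, d=11, a=4
  k=2: m=17, d=41, a=1
  k=3: m=24, d=4, a=12
  k=4: m=24, d=41, a=1
  k=5: m=17, d=11, a=4
  k=6: m=27, d=1, a=54
d=1 and a=2a₀=54 at k=6, so the next step gives (m, d) = (27, 11) again — its k=1 value — and the period has length 6.

[27; 4, 1, 12, 1, 4, 54]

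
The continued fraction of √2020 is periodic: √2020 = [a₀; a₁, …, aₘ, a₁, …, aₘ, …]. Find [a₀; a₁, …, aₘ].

a₀ = ⌊√2020⌋ = 44.
With m₀=0, d₀=1 and mₖ₊₁ = dₖaₖ − mₖ, dₖ₊₁ = (n − mₖ₊₁²)/dₖ, aₖ₊₁ = ⌊(a₀+mₖ₊₁)/dₖ₊₁⌋:
  k=1: m=44, d=84, a=1
  k=2: m=40, d=5, a=16
  k=3: m=40, d=84, a=1
  k=4: m=44, d=1, a=88
d=1 and a=2a₀=88 at k=4, so the next step gives (m, d) = (44, 84) again — its k=1 value — and the period has length 4.

[44; 1, 16, 1, 88]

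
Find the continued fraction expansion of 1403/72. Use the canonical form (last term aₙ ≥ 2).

1403 = 19×72 + 35
72 = 2×35 + 2
35 = 17×2 + 1
2 = 2×1 + 0  (stop)
So 1403/72 = [19; 2, 17, 2].

[19; 2, 17, 2]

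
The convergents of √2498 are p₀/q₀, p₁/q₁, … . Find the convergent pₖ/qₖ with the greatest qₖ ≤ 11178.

249850/4999

√2498 = [49; 1, 48, 1, 98, …] (period length 4).
Convergents:
  p_0/q_0 = 49/1
  p_1/q_1 = 50/1
  p_2/q_2 = 2449/49
  p_3/q_3 = 2499/50
  p_4/q_4 = 247351/4949
  p_5/q_5 = 249850/4999
  p_6/q_6 = 12240151/244901
q_5 = 4999 ≤ 11178 < 244901 = q_6, so the answer is 249850/4999.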